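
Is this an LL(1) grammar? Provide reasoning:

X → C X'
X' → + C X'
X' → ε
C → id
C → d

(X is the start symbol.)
Relevant sets:
  FOLLOW(X') = { $ }

For X':
  PREDICT(X' → '+' C X') = { '+' }
  PREDICT(X' → ε) = { $ }
For C:
  PREDICT(C → id) = { 'id' }
  PREDICT(C → d) = { 'd' }
X has a single production, so nothing to check there.

All predict sets are disjoint. The grammar IS LL(1).

Answer: Yes, the grammar is LL(1).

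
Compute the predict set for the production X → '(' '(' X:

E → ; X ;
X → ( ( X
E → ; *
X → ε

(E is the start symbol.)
{ '(' }

PREDICT(X → '(' '(' X) = (FIRST(RHS) \ {ε}) ∪ (FOLLOW(X) if ε ∈ FIRST(RHS), i.e. RHS ⇒* ε)
FIRST('(' '(' X) = { '(' }
ε ∉ FIRST('(' '(' X), so FOLLOW(X) is not added.
PREDICT(X → '(' '(' X) = { '(' }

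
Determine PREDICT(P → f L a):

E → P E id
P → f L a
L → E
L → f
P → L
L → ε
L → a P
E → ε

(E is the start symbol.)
{ 'f' }

PREDICT(P → f L a) = (FIRST(RHS) \ {ε}) ∪ (FOLLOW(P) if ε ∈ FIRST(RHS), i.e. RHS ⇒* ε)
FIRST(f L a) = { 'f' }
ε ∉ FIRST(f L a), so FOLLOW(P) is not added.
PREDICT(P → f L a) = { 'f' }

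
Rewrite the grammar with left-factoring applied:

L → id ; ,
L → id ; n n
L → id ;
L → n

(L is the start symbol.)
Left-factoring transforms A → αβ₁ | αβ₂ into A → αA' and A' → β₁ | β₂
(α is the longest common prefix among the alternatives). Repeat until
no nonterminal has two alternatives with a common prefix.

Round 1: L has alternatives sharing prefix 'id ;'. Introduce L': L → id ; L'
  Add: L' → ,
  Add: L' → n n
  Add: L' → ε

No remaining common prefixes — done.

Resulting grammar:
L → id ; L'
L' → ,
L' → n n
L' → ε
L → n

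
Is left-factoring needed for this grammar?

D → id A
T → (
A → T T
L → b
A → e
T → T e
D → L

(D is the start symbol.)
No, left-factoring is not needed

Left-factoring is needed when two productions for the same non-terminal
share a common prefix on the right-hand side.

Productions for D:
  D → id A
  D → L
Productions for T:
  T → (
  T → T e
Productions for A:
  A → T T
  A → e

No common prefixes found.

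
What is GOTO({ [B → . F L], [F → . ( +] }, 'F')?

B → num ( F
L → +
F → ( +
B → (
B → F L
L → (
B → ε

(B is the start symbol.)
GOTO(I, 'F') = CLOSURE({ [A → αX.β] : [A → α.Xβ] ∈ I, X = 'F' })

Items with dot before 'F', with the dot advanced:
  [B → . F L] → [B → F . L]
Closure of the advanced items:
  [B → F . L] has the dot before L: add [L → . +], [L → . (]

GOTO = { [B → F . L], [L → . (], [L → . +] }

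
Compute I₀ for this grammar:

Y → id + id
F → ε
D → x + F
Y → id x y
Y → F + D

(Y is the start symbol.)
First, augment the grammar with Y' → Y
I₀ = CLOSURE({ [Y' → . Y] }):
  [Y' → . Y] has the dot before Y: add [Y → . id + id], [Y → . id x y], [Y → . F + D]
  [Y → . F + D] has the dot before F: add [F → .]
No further items can be added.

I₀ = { [F → .], [Y → . F + D], [Y → . id + id], [Y → . id x y], [Y' → . Y] }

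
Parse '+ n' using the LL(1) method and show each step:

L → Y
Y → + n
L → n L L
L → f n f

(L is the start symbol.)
LL(1) parsing maintains a stack (initially the start symbol over $) and the input. At each step: if the stack top is a terminal, match it against the current input token; if it is a non-terminal N, replace it with the RHS of M[N, lookahead] (the unique production whose predict set contains the lookahead).

Stack is shown with the top on the left.

Stack  Input  Action
--------------------
L $    + n $  output L → Y
Y $    + n $  output Y → + n
+ n $  + n $  match '+'
n $    n $    match 'n'
$      $      accept

The string is accepted.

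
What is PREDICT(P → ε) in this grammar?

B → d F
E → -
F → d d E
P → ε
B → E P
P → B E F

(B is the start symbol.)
PREDICT(P → ε) = (FIRST(RHS) \ {ε}) ∪ (FOLLOW(P) if ε ∈ FIRST(RHS), i.e. RHS ⇒* ε)
The right-hand side is ε (FIRST(ε) = { ε }), so the predict set is FOLLOW(P) = { $, '-' }
PREDICT(P → ε) = { $, '-' }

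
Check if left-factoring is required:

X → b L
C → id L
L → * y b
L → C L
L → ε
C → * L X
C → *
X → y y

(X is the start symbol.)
Yes, C has productions with common prefix '*'

Left-factoring is needed when two productions for the same non-terminal
share a common prefix on the right-hand side.

Productions for X:
  X → b L
  X → y y
Productions for C:
  C → id L
  C → * L X
  C → *
Productions for L:
  L → * y b
  L → C L
  L → ε

Found common prefix '*' in productions for C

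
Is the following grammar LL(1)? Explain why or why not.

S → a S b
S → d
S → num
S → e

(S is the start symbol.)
Yes, the grammar is LL(1).

A grammar is LL(1) if for each non-terminal N with multiple productions, the predict sets of those productions are pairwise disjoint, where PREDICT(N → α) = (FIRST(α) \ {ε}) ∪ (FOLLOW(N) if α ⇒* ε).

For S:
  PREDICT(S → a S b) = { 'a' }
  PREDICT(S → d) = { 'd' }
  PREDICT(S → num) = { 'num' }
  PREDICT(S → e) = { 'e' }

All predict sets are disjoint. The grammar IS LL(1).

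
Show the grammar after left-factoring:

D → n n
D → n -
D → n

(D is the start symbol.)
D → n D'
D' → n
D' → -
D' → ε

Left-factoring transforms A → αβ₁ | αβ₂ into A → αA' and A' → β₁ | β₂
(α is the longest common prefix among the alternatives). Repeat until
no nonterminal has two alternatives with a common prefix.

Round 1: D has alternatives sharing prefix 'n'. Introduce D': D → n D'
  Add: D' → n
  Add: D' → -
  Add: D' → ε

No remaining common prefixes — done.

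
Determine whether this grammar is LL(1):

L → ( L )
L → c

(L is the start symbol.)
A grammar is LL(1) if for each non-terminal N with multiple productions, the predict sets of those productions are pairwise disjoint, where PREDICT(N → α) = (FIRST(α) \ {ε}) ∪ (FOLLOW(N) if α ⇒* ε).

For L:
  PREDICT(L → '(' L ')') = { '(' }
  PREDICT(L → c) = { 'c' }

All predict sets are disjoint. The grammar IS LL(1).

Answer: Yes, the grammar is LL(1).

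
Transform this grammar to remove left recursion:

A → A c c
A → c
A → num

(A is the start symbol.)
A is directly left-recursive. The standard transformation for
  A → A α₁ | ... | A α_m | β₁ | ... | β_n
is
  A  → β₁ A' | ... | β_n A'
  A' → α₁ A' | ... | α_m A' | ε

A → c becomes A → c A'
A → num becomes A → num A'
A → A c c becomes A' → c c A'
Add A' → ε

Resulting grammar:
A → c A'
A → num A'
A' → c c A'
A' → ε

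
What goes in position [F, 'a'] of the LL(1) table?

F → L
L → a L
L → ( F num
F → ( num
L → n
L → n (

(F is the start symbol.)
To find M[F, 'a'], we find productions for F where 'a' is in the predict set (PREDICT(N → α) = (FIRST(α) \ {ε}) ∪ (FOLLOW(N) if α ⇒* ε)).

Relevant sets:
  FIRST(L) = { '(', 'a', 'n' }

F → L: PREDICT = { '(', 'a', 'n' }
  'a' is in predict set, so this production goes in M[F, 'a']
F → ( num: PREDICT = { '(' }

M[F, 'a'] = F → L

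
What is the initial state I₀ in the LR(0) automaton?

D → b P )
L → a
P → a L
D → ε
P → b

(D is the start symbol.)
{ [D → . b P )], [D → .], [D' → . D] }

First, augment the grammar with D' → D
I₀ = CLOSURE({ [D' → . D] }):
  [D' → . D] has the dot before D: add [D → . b P )], [D → .]
No further items can be added.

I₀ = { [D → . b P )], [D → .], [D' → . D] }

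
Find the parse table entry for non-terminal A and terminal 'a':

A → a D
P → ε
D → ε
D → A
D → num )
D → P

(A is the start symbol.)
To find M[A, 'a'], we find productions for A where 'a' is in the predict set (PREDICT(N → α) = (FIRST(α) \ {ε}) ∪ (FOLLOW(N) if α ⇒* ε)).

A → a D: PREDICT = { 'a' }
  'a' is in predict set, so this production goes in M[A, 'a']

M[A, 'a'] = A → a D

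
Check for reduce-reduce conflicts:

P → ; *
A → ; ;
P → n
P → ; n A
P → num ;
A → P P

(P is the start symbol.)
Augment with P' → P and build the canonical LR(0) collection (I0 = CLOSURE({[P' → . P]}), then GOTO on every symbol after a dot until no new states appear). It has 13 states:
  I0: { [P → . ; *], [P → . ; n A], [P → . n], [P → . num ;], [P' → . P] }  — shift
  I1: { [P → ; . *], [P → ; . n A] }  — shift
  I2: { [P' → P .] }  — accept
  I3: { [P → n .] }  — reduce
  I4: { [P → num . ;] }  — shift
  I5: { [P → num ; .] }  — reduce
  I6: { [P → ; * .] }  — reduce
  I7: { [A → . ; ;], [A → . P P], [P → . ; *], [P → . ; n A], [P → . n], [P → . num ;], [P → ; n . A] }  — shift
  I8: { [A → ; . ;], [P → ; . *], [P → ; . n A] }  — shift
  I9: { [P → ; n A .] }  — reduce
  I10: { [A → P . P], [P → . ; *], [P → . ; n A], [P → . n], [P → . num ;] }  — shift
  I11: { [A → P P .] }  — reduce
  I12: { [A → ; ; .] }  — reduce

No state contains more than one complete item.

Answer: No reduce-reduce conflicts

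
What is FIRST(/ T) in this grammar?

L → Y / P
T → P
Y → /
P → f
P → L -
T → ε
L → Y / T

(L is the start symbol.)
{ '/' }

To compute FIRST(/ T), process the symbols left to right:
Symbol / is a terminal. Add '/' and stop.
FIRST(/ T) = { '/' }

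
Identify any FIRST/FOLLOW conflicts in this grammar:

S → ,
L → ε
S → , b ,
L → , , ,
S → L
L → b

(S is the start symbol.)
No FIRST/FOLLOW conflicts.

A FIRST/FOLLOW conflict occurs when a non-terminal N has a nullable alternative N → β (β ⇒* ε) and another alternative N → α with FIRST(α) ∩ FOLLOW(N) ≠ ∅: on such a lookahead the parser cannot decide between expanding α and letting N vanish via β.

Nullable non-terminals: L, S.
FIRST sets used below: FIRST(L) = { ',', 'b', ε }

L: nullable alternative(s) L → ε; FOLLOW(L) = { $ }
  L → ε: FIRST \ {ε} = { } — this is the only nullable alternative, skip
  L → , , ,: FIRST \ {ε} = { ',' } — disjoint from FOLLOW(L)
  L → b: FIRST \ {ε} = { 'b' } — disjoint from FOLLOW(L)

S: nullable alternative(s) S → L; FOLLOW(S) = { $ }
  S → ,: FIRST \ {ε} = { ',' } — disjoint from FOLLOW(S)
  S → , b ,: FIRST \ {ε} = { ',' } — disjoint from FOLLOW(S)
  S → L: FIRST \ {ε} = { ',', 'b' } — this is the only nullable alternative, skip

No FIRST/FOLLOW conflicts found.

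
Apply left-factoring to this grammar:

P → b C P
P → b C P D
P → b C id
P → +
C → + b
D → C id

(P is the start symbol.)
P → b C P'
P' → P P''
P'' → ε
P'' → D
P' → id
P → +
C → + b
D → C id

Left-factoring transforms A → αβ₁ | αβ₂ into A → αA' and A' → β₁ | β₂
(α is the longest common prefix among the alternatives). Repeat until
no nonterminal has two alternatives with a common prefix.

Round 1: P has alternatives sharing prefix 'b C'. Introduce P': P → b C P'
  Add: P' → P
  Add: P' → P D
  Add: P' → id

Round 2: P' has alternatives sharing prefix 'P'. Introduce P'': P' → P P''
  Add: P'' → ε
  Add: P'' → D

No remaining common prefixes — done.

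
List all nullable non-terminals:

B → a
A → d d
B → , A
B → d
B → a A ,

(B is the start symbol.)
There are no ε-productions, so no non-terminal can derive ε.
No non-terminals are nullable.

Answer: None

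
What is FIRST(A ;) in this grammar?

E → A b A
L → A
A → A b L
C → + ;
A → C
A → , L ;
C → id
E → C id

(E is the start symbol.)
{ '+', ',', 'id' }

FIRST sets of the non-terminals involved (from the grammar, by fixed-point iteration):
  FIRST(A) = { '+', ',', 'id' }

To compute FIRST(A ;), process the symbols left to right:
Symbol A is a non-terminal. Add FIRST(A) \ {ε} = { '+', ',', 'id' }
A is not nullable (ε ∉ FIRST(A)), so stop here.
FIRST(A ;) = { '+', ',', 'id' }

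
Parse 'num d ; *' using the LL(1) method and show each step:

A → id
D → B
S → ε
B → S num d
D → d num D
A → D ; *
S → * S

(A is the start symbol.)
LL(1) parsing maintains a stack (initially the start symbol over $) and the input. At each step: if the stack top is a terminal, match it against the current input token; if it is a non-terminal N, replace it with the RHS of M[N, lookahead] (the unique production whose predict set contains the lookahead).

Stack is shown with the top on the left.

Stack          Input        Action
----------------------------------
A $            num d ; * $  output A → D ; *
D ; * $        num d ; * $  output D → B
B ; * $        num d ; * $  output B → S num d
S num d ; * $  num d ; * $  output S → ε
num d ; * $    num d ; * $  match 'num'
d ; * $        d ; * $      match 'd'
; * $          ; * $        match ';'
* $            * $          match '*'
$              $            accept

The string is accepted.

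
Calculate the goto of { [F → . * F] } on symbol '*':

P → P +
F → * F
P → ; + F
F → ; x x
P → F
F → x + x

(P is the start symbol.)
{ [F → * . F], [F → . * F], [F → . ; x x], [F → . x + x] }

GOTO(I, '*') = CLOSURE({ [A → αX.β] : [A → α.Xβ] ∈ I, X = '*' })

Items with dot before '*', with the dot advanced:
  [F → . * F] → [F → * . F]
Closure of the advanced items:
  [F → * . F] has the dot before F: add [F → . * F], [F → . ; x x], [F → . x + x]

GOTO = { [F → * . F], [F → . * F], [F → . ; x x], [F → . x + x] }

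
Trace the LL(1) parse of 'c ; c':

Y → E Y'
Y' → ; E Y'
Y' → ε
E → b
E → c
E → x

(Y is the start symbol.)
Stack is shown with the top on the left.

Stack     Input    Action
-------------------------
Y $       c ; c $  output Y → E Y'
E Y' $    c ; c $  output E → c
c Y' $    c ; c $  match 'c'
Y' $      ; c $    output Y' → ; E Y'
; E Y' $  ; c $    match ';'
E Y' $    c $      output E → c
c Y' $    c $      match 'c'
Y' $      $        output Y' → ε
$         $        accept

The string is accepted.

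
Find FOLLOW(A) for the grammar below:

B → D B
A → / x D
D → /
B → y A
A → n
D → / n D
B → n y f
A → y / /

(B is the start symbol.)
{ $ }

In B → y A: A is at the end, add FOLLOW(B)

The FOLLOW sets referred to above (computed the same way, to a fixed point):
  FOLLOW(B) = { $ }

Taking the union: FOLLOW(A) = { $ }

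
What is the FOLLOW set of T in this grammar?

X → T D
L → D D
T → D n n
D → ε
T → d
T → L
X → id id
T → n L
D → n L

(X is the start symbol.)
To compute FOLLOW(T), find every occurrence of T on a right-hand side N → α T β: add FIRST(β) \ {ε}, and if β is empty or nullable also add FOLLOW(N). Iterate to a fixed point.

In X → T D: T is followed by D, add FIRST(D) \ {ε} = { 'n' }
  D is nullable, so also add FOLLOW(X)

The FOLLOW sets referred to above (computed the same way, to a fixed point):
  FOLLOW(X) = { $ }

Taking the union: FOLLOW(T) = { $, 'n' }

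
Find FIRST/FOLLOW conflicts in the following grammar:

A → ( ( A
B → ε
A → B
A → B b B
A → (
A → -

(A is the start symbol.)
A FIRST/FOLLOW conflict occurs when a non-terminal N has a nullable alternative N → β (β ⇒* ε) and another alternative N → α with FIRST(α) ∩ FOLLOW(N) ≠ ∅: on such a lookahead the parser cannot decide between expanding α and letting N vanish via β.

Nullable non-terminals: A, B.
FIRST sets used below: FIRST(B) = { ε }

A: nullable alternative(s) A → B; FOLLOW(A) = { $ }
  A → ( ( A: FIRST \ {ε} = { '(' } — disjoint from FOLLOW(A)
  A → B: FIRST \ {ε} = { } — this is the only nullable alternative, skip
  A → B b B: FIRST \ {ε} = { 'b' } — disjoint from FOLLOW(A)
  A → (: FIRST \ {ε} = { '(' } — disjoint from FOLLOW(A)
  A → -: FIRST \ {ε} = { '-' } — disjoint from FOLLOW(A)
B has a nullable alternative but only one production, so nothing to check.

No FIRST/FOLLOW conflicts found.

Answer: No FIRST/FOLLOW conflicts.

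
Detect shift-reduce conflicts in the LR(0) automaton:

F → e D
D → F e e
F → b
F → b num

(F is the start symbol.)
A shift-reduce conflict occurs when an LR(0) state has both:
  - a complete (reduce) item [A → α .] (dot at the end), and
  - a shift item [B → β . c γ] (dot before a terminal).

Augment with F' → F and build the canonical LR(0) collection (I0 = CLOSURE({[F' → . F]}), then GOTO on every symbol after a dot until no new states appear). It has 9 states:
  I0: { [F → . b num], [F → . b], [F → . e D], [F' → . F] }  — shift
  I1: { [F' → F .] }  — accept
  I2: { [F → b . num], [F → b .] }  — shift, reduce
  I3: { [D → . F e e], [F → . b num], [F → . b], [F → . e D], [F → e . D] }  — shift
  I4: { [F → e D .] }  — reduce
  I5: { [D → F . e e] }  — shift
  I6: { [D → F e . e] }  — shift
  I7: { [D → F e e .] }  — reduce
  I8: { [F → b num .] }  — reduce

I2 contains reduce item [F → b .] and shift item [F → b . num] — shift-reduce conflict.

Answer: Yes — I2: [F → b .] vs [F → b . num]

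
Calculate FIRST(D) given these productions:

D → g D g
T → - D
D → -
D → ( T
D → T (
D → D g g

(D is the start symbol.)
To compute FIRST(D), examine every production with D on the left-hand side, reading each right-hand side left to right until a non-nullable symbol is reached.

FIRST sets of the other non-terminals involved (by the same procedure, iterated to a fixed point):
  FIRST(T) = { '-' }

From D → g D g:
  - g is a terminal: add 'g' and stop
From D → -:
  - '-' is a terminal: add '-' and stop
From D → ( T:
  - '(' is a terminal: add '(' and stop
From D → T (:
  - T is a non-terminal: add FIRST(T) \ {ε} = { '-' }
    T is not nullable, so stop
From D → D g g:
  - D is the symbol being defined: contributes nothing new
    D is not nullable, so stop

Collecting: FIRST(D) = { '(', '-', 'g' }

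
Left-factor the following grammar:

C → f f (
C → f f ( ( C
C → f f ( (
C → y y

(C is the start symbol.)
C → f f ( C'
C' → ε
C' → ( C''
C'' → C
C'' → ε
C → y y

Left-factoring transforms A → αβ₁ | αβ₂ into A → αA' and A' → β₁ | β₂
(α is the longest common prefix among the alternatives). Repeat until
no nonterminal has two alternatives with a common prefix.

Round 1: C has alternatives sharing prefix 'f f ('. Introduce C': C → f f ( C'
  Add: C' → ε
  Add: C' → ( C
  Add: C' → (

Round 2: C' has alternatives sharing prefix '('. Introduce C'': C' → ( C''
  Add: C'' → C
  Add: C'' → ε

No remaining common prefixes — done.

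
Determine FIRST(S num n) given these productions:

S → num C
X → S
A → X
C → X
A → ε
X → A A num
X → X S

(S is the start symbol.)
{ 'num' }

FIRST sets of the non-terminals involved (from the grammar, by fixed-point iteration):
  FIRST(S) = { 'num' }

To compute FIRST(S num n), process the symbols left to right:
Symbol S is a non-terminal. Add FIRST(S) \ {ε} = { 'num' }
S is not nullable (ε ∉ FIRST(S)), so stop here.
FIRST(S num n) = { 'num' }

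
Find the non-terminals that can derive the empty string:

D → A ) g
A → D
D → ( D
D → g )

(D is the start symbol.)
There are no ε-productions, so no non-terminal can derive ε.
No non-terminals are nullable.

Answer: None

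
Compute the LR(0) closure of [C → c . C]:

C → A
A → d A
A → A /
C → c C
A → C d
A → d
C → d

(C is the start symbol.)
{ [A → . A /], [A → . C d], [A → . d A], [A → . d], [C → . A], [C → . c C], [C → . d], [C → c . C] }

Start with: [C → c . C]
  [C → c . C] has the dot before C: add [C → . A], [C → . c C], [C → . d]
  [C → . A] has the dot before A: add [A → . d A], [A → . A /], [A → . C d], [A → . d]
No further items can be added.

CLOSURE = { [A → . A /], [A → . C d], [A → . d A], [A → . d], [C → . A], [C → . c C], [C → . d], [C → c . C] }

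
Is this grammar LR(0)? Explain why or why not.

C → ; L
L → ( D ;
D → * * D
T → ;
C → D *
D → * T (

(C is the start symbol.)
Augment with C' → C and build the canonical LR(0) collection (I0 = CLOSURE({[C' → . C]}), then GOTO on every symbol after a dot until no new states appear). It has 15 states:
  I0: { [C → . ; L], [C → . D *], [C' → . C], [D → . * * D], [D → . * T (] }  — shift
  I1: { [D → * . * D], [D → * . T (], [T → . ;] }  — shift
  I2: { [C → ; . L], [L → . ( D ;] }  — shift
  I3: { [C' → C .] }  — accept
  I4: { [C → D . *] }  — shift
  I5: { [C → D * .] }  — reduce
  I6: { [D → . * * D], [D → . * T (], [L → ( . D ;] }  — shift
  I7: { [C → ; L .] }  — reduce
  I8: { [L → ( D . ;] }  — shift
  I9: { [L → ( D ; .] }  — reduce
  I10: { [D → * * . D], [D → . * * D], [D → . * T (] }  — shift
  I11: { [T → ; .] }  — reduce
  I12: { [D → * T . (] }  — shift
  I13: { [D → * T ( .] }  — reduce
  I14: { [D → * * D .] }  — reduce

Every state is either a pure shift/goto state or contains exactly one complete item and nothing to shift — no conflicts. The grammar is LR(0).

Answer: Yes, the grammar is LR(0)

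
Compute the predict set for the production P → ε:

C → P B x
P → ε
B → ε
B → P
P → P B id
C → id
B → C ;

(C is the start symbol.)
PREDICT(P → ε) = (FIRST(RHS) \ {ε}) ∪ (FOLLOW(P) if ε ∈ FIRST(RHS), i.e. RHS ⇒* ε)
The right-hand side is ε (FIRST(ε) = { ε }), so the predict set is FOLLOW(P) = { 'id', 'x' }
PREDICT(P → ε) = { 'id', 'x' }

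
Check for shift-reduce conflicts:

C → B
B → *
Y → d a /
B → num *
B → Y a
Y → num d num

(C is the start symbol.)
No shift-reduce conflicts

Augment with C' → C and build the canonical LR(0) collection (I0 = CLOSURE({[C' → . C]}), then GOTO on every symbol after a dot until no new states appear). It has 13 states:
  I0: { [B → . *], [B → . Y a], [B → . num *], [C → . B], [C' → . C], [Y → . d a /], [Y → . num d num] }  — shift
  I1: { [B → * .] }  — reduce
  I2: { [C → B .] }  — reduce
  I3: { [C' → C .] }  — accept
  I4: { [B → Y . a] }  — shift
  I5: { [Y → d . a /] }  — shift
  I6: { [B → num . *], [Y → num . d num] }  — shift
  I7: { [B → num * .] }  — reduce
  I8: { [Y → num d . num] }  — shift
  I9: { [Y → num d num .] }  — reduce
  I10: { [Y → d a . /] }  — shift
  I11: { [Y → d a / .] }  — reduce
  I12: { [B → Y a .] }  — reduce

No state contains both a complete item and a shift item.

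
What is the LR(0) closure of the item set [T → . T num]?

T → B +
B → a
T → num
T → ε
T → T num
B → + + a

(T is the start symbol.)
Start with: [T → . T num]
  [T → . T num] has the dot before T: add [T → . B +], [T → . num], [T → .]
  [T → . B +] has the dot before B: add [B → . a], [B → . + + a]
No further items can be added.

CLOSURE = { [B → . + + a], [B → . a], [T → . B +], [T → . T num], [T → . num], [T → .] }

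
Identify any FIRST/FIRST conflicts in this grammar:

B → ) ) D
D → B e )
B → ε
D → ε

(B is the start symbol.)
A FIRST/FIRST conflict occurs when two productions N → α and N → β for the same non-terminal have FIRST(α) ∩ FIRST(β) ≠ ∅ (with ε ∈ FIRST of a nullable right-hand side, so two nullable alternatives also conflict).

FIRST sets of the non-terminals at (or reachable through a nullable prefix from) the front of some alternative:
  FIRST(B) = { ')', ε }

Productions for B:
  B → ) ) D: FIRST = { ')' }
  B → ε: FIRST = { ε }
Productions for D:
  D → B e ): FIRST = { ')', 'e' }
  D → ε: FIRST = { ε }

All alternatives of each non-terminal have pairwise disjoint FIRST sets.

Answer: No FIRST/FIRST conflicts.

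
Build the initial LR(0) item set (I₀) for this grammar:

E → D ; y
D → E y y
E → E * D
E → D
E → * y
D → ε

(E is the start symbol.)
{ [D → . E y y], [D → .], [E → . * y], [E → . D ; y], [E → . D], [E → . E * D], [E' → . E] }

First, augment the grammar with E' → E
I₀ = CLOSURE({ [E' → . E] }):
  [E' → . E] has the dot before E: add [E → . D ; y], [E → . E * D], [E → . D], [E → . * y]
  [E → . D ; y] has the dot before D: add [D → . E y y], [D → .]
No further items can be added.

I₀ = { [D → . E y y], [D → .], [E → . * y], [E → . D ; y], [E → . D], [E → . E * D], [E' → . E] }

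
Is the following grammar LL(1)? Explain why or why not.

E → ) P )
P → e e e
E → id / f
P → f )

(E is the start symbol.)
A grammar is LL(1) if for each non-terminal N with multiple productions, the predict sets of those productions are pairwise disjoint, where PREDICT(N → α) = (FIRST(α) \ {ε}) ∪ (FOLLOW(N) if α ⇒* ε).

For E:
  PREDICT(E → ')' P ')') = { ')' }
  PREDICT(E → id '/' f) = { 'id' }
For P:
  PREDICT(P → e e e) = { 'e' }
  PREDICT(P → f ')') = { 'f' }

All predict sets are disjoint. The grammar IS LL(1).

Answer: Yes, the grammar is LL(1).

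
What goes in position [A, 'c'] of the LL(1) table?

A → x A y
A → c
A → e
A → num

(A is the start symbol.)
To find M[A, 'c'], we find productions for A where 'c' is in the predict set (PREDICT(N → α) = (FIRST(α) \ {ε}) ∪ (FOLLOW(N) if α ⇒* ε)).

A → x A y: PREDICT = { 'x' }
A → c: PREDICT = { 'c' }
  'c' is in predict set, so this production goes in M[A, 'c']
A → e: PREDICT = { 'e' }
A → num: PREDICT = { 'num' }

M[A, 'c'] = A → c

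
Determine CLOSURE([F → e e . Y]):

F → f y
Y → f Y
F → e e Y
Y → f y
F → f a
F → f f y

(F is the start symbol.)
Start with: [F → e e . Y]
  [F → e e . Y] has the dot before Y: add [Y → . f Y], [Y → . f y]
No further items can be added.

CLOSURE = { [F → e e . Y], [Y → . f Y], [Y → . f y] }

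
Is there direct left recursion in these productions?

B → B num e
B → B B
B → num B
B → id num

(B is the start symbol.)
Direct left recursion occurs when N → N α for some non-terminal N (the right-hand side begins with the left-hand side itself).

B → B num e: LEFT RECURSIVE (starts with B)
B → B B: LEFT RECURSIVE (starts with B)
B → num B: starts with num
B → id num: starts with id

The grammar has direct left recursion on: B.

Answer: Yes, B is left-recursive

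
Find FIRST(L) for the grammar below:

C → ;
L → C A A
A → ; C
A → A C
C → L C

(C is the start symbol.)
{ ';' }

To compute FIRST(L), examine every production with L on the left-hand side, reading each right-hand side left to right until a non-nullable symbol is reached.

FIRST sets of the other non-terminals involved (by the same procedure, iterated to a fixed point):
  FIRST(C) = { ';' }

From L → C A A:
  - C is a non-terminal: add FIRST(C) \ {ε} = { ';' }
    C is not nullable, so stop

Collecting: FIRST(L) = { ';' }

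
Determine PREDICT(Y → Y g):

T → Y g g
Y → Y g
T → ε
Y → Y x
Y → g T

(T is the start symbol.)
PREDICT(Y → Y g) = (FIRST(RHS) \ {ε}) ∪ (FOLLOW(Y) if ε ∈ FIRST(RHS), i.e. RHS ⇒* ε)
FIRST(Y) = { 'g' }
FIRST(Y g) = { 'g' }
ε ∉ FIRST(Y g), so FOLLOW(Y) is not added.
PREDICT(Y → Y g) = { 'g' }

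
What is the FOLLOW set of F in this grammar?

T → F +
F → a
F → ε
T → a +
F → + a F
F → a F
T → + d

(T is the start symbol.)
{ '+' }

To compute FOLLOW(F), find every occurrence of F on a right-hand side N → α F β: add FIRST(β) \ {ε}, and if β is empty or nullable also add FOLLOW(N). Iterate to a fixed point.

In T → F +: F is followed by '+', add FIRST('+') \ {ε} = { '+' }
In F → + a F: F is at the end; this adds FOLLOW(F) to itself — nothing new
In F → a F: F is at the end; this adds FOLLOW(F) to itself — nothing new

Taking the union: FOLLOW(F) = { '+' }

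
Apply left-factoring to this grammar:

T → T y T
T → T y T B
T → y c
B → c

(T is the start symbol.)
Left-factoring transforms A → αβ₁ | αβ₂ into A → αA' and A' → β₁ | β₂
(α is the longest common prefix among the alternatives). Repeat until
no nonterminal has two alternatives with a common prefix.

Round 1: T has alternatives sharing prefix 'T y T'. Introduce T': T → T y T T'
  Add: T' → ε
  Add: T' → B

No remaining common prefixes — done.

Resulting grammar:
T → T y T T'
T' → ε
T' → B
T → y c
B → c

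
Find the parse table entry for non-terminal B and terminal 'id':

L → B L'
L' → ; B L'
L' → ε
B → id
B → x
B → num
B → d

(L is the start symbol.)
B → id

To find M[B, 'id'], we find productions for B where 'id' is in the predict set (PREDICT(N → α) = (FIRST(α) \ {ε}) ∪ (FOLLOW(N) if α ⇒* ε)).

B → id: PREDICT = { 'id' }
  'id' is in predict set, so this production goes in M[B, 'id']
B → x: PREDICT = { 'x' }
B → num: PREDICT = { 'num' }
B → d: PREDICT = { 'd' }

M[B, 'id'] = B → id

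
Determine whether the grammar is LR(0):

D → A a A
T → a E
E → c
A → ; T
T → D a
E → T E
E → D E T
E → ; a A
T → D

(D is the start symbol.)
No. Shift-reduce conflict between [T → D .] and [T → D . a]

A grammar is LR(0) if no state in the canonical LR(0) collection has:
  - both a shift item (dot before a terminal) and a complete item (shift-reduce conflict), or
  - two or more complete items (reduce-reduce conflict; the accept item [D' → D .] counts as a complete item here).

Augment with D' → D and build the canonical LR(0) collection (I0 = CLOSURE({[D' → . D]}), then GOTO on every symbol after a dot until no new states appear). It has 21 states:
  I0: { [A → . ; T], [D → . A a A], [D' → . D] }  — shift
  I1: { [A → . ; T], [A → ; . T], [D → . A a A], [T → . D a], [T → . D], [T → . a E] }  — shift
  I2: { [D → A . a A] }  — shift
  I3: { [D' → D .] }  — accept
  I4: { [A → . ; T], [D → A a . A] }  — shift
  I5: { [D → A a A .] }  — reduce
  I6: { [T → D . a], [T → D .] }  — shift, reduce
  I7: { [A → ; T .] }  — reduce
  I8: { [A → . ; T], [D → . A a A], [E → . ; a A], [E → . D E T], [E → . T E], [E → . c], [T → . D a], [T → . D], [T → . a E], [T → a . E] }  — shift
  I9: { [A → . ; T], [A → ; . T], [D → . A a A], [E → ; . a A], [T → . D a], [T → . D], [T → . a E] }  — shift
  I10: { [A → . ; T], [D → . A a A], [E → . ; a A], [E → . D E T], [E → . T E], [E → . c], [E → D . E T], [T → . D a], [T → . D], [T → . a E], [T → D . a], [T → D .] }  — shift, reduce
  I11: { [T → a E .] }  — reduce
  I12: { [A → . ; T], [D → . A a A], [E → . ; a A], [E → . D E T], [E → . T E], [E → . c], [E → T . E], [T → . D a], [T → . D], [T → . a E] }  — shift
  I13: { [E → c .] }  — reduce
  I14: { [E → T E .] }  — reduce
  I15: { [A → . ; T], [D → . A a A], [E → D E . T], [T → . D a], [T → . D], [T → . a E] }  — shift
  I16: { [A → . ; T], [D → . A a A], [E → . ; a A], [E → . D E T], [E → . T E], [E → . c], [T → . D a], [T → . D], [T → . a E], [T → D a .], [T → a . E] }  — shift, reduce
  I17: { [E → D E T .] }  — reduce
  I18: { [A → . ; T], [D → . A a A], [E → . ; a A], [E → . D E T], [E → . T E], [E → . c], [E → ; a . A], [T → . D a], [T → . D], [T → . a E], [T → a . E] }  — shift
  I19: { [D → A . a A], [E → ; a A .] }  — shift, reduce
  I20: { [T → D a .] }  — reduce

Conflict in state I6:
  Shift-reduce conflict between [T → D .] and [T → D . a]
So the grammar is NOT LR(0).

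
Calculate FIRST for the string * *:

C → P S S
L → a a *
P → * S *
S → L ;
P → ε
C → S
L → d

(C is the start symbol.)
To compute FIRST(* *), process the symbols left to right:
Symbol * is a terminal. Add '*' and stop.
FIRST(* *) = { '*' }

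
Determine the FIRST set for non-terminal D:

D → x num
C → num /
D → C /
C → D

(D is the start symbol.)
{ 'num', 'x' }

FIRST sets of the other non-terminals involved (by the same procedure, iterated to a fixed point):
  FIRST(C) = { 'num', 'x' }

From D → x num:
  - x is a terminal: add 'x' and stop
From D → C /:
  - C is a non-terminal: add FIRST(C) \ {ε} = { 'num', 'x' }
    C is not nullable, so stop

Collecting: FIRST(D) = { 'num', 'x' }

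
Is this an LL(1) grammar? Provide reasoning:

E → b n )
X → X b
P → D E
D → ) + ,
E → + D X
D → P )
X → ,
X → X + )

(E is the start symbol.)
A grammar is LL(1) if for each non-terminal N with multiple productions, the predict sets of those productions are pairwise disjoint, where PREDICT(N → α) = (FIRST(α) \ {ε}) ∪ (FOLLOW(N) if α ⇒* ε).

Relevant sets:
  FIRST(X) = { ',' }
  FIRST(P) = { ')' }

For E:
  PREDICT(E → b n ')') = { 'b' }
  PREDICT(E → '+' D X) = { '+' }
For X:
  PREDICT(X → X b) = { ',' }
  PREDICT(X → ',') = { ',' }
  PREDICT(X → X '+' ')') = { ',' }
For D:
  PREDICT(D → ')' '+' ',') = { ')' }
  PREDICT(D → P ')') = { ')' }
P has a single production, so nothing to check there.

Conflict found: Predict set conflict for X: { ',' }
The grammar is NOT LL(1).

Answer: No. Predict set conflict for X: { ',' }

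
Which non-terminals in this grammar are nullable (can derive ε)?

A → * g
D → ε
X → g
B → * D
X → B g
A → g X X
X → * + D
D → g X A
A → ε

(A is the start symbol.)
{ 'A', 'D' }

A non-terminal is nullable if it can derive ε (the empty string): either it has an ε-production, or it has a production whose right-hand side consists entirely of nullable non-terminals.

ε-productions: D → ε, A → ε
So D, A are immediately nullable.
No further non-terminal can be added: every production for the remaining non-terminals contains a terminal or a non-nullable non-terminal.
Nullable = { 'A', 'D' }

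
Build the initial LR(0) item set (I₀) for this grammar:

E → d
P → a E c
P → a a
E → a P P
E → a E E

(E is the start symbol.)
{ [E → . a E E], [E → . a P P], [E → . d], [E' → . E] }

First, augment the grammar with E' → E
I₀ = CLOSURE({ [E' → . E] }):
  [E' → . E] has the dot before E: add [E → . d], [E → . a P P], [E → . a E E]
No further items can be added.

I₀ = { [E → . a E E], [E → . a P P], [E → . d], [E' → . E] }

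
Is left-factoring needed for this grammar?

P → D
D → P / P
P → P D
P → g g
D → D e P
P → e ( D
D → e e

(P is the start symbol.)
No, left-factoring is not needed

Left-factoring is needed when two productions for the same non-terminal
share a common prefix on the right-hand side.

Productions for P:
  P → D
  P → P D
  P → g g
  P → e ( D
Productions for D:
  D → P / P
  D → D e P
  D → e e

No common prefixes found.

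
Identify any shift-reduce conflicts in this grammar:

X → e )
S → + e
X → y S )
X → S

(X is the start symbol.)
No shift-reduce conflicts

A shift-reduce conflict occurs when an LR(0) state has both:
  - a complete (reduce) item [A → α .] (dot at the end), and
  - a shift item [B → β . c γ] (dot before a terminal).

Augment with X' → X and build the canonical LR(0) collection (I0 = CLOSURE({[X' → . X]}), then GOTO on every symbol after a dot until no new states appear). It has 10 states:
  I0: { [S → . + e], [X → . S], [X → . e )], [X → . y S )], [X' → . X] }  — shift
  I1: { [S → + . e] }  — shift
  I2: { [X → S .] }  — reduce
  I3: { [X' → X .] }  — accept
  I4: { [X → e . )] }  — shift
  I5: { [S → . + e], [X → y . S )] }  — shift
  I6: { [X → y S . )] }  — shift
  I7: { [X → y S ) .] }  — reduce
  I8: { [X → e ) .] }  — reduce
  I9: { [S → + e .] }  — reduce

No state contains both a complete item and a shift item.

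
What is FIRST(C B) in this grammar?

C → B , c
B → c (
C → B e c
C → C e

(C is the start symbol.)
{ 'c' }

FIRST sets of the non-terminals involved (from the grammar, by fixed-point iteration):
  FIRST(C) = { 'c' }

To compute FIRST(C B), process the symbols left to right:
Symbol C is a non-terminal. Add FIRST(C) \ {ε} = { 'c' }
C is not nullable (ε ∉ FIRST(C)), so stop here.
FIRST(C B) = { 'c' }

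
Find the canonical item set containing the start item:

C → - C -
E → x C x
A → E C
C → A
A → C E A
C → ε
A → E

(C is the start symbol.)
{ [A → . C E A], [A → . E C], [A → . E], [C → . - C -], [C → . A], [C → .], [C' → . C], [E → . x C x] }

First, augment the grammar with C' → C
I₀ = CLOSURE({ [C' → . C] }):
  [C' → . C] has the dot before C: add [C → . - C -], [C → . A], [C → .]
  [C → . A] has the dot before A: add [A → . E C], [A → . C E A], [A → . E]
  [A → . E C] has the dot before E: add [E → . x C x]
No further items can be added.

I₀ = { [A → . C E A], [A → . E C], [A → . E], [C → . - C -], [C → . A], [C → .], [C' → . C], [E → . x C x] }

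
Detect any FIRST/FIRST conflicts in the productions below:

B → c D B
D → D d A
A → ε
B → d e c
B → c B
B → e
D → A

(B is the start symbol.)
FIRST sets of the non-terminals at (or reachable through a nullable prefix from) the front of some alternative:
  FIRST(D) = { 'd', ε }
  FIRST(A) = { ε }

Productions for B:
  B → c D B: FIRST = { 'c' }
  B → d e c: FIRST = { 'd' }
  B → c B: FIRST = { 'c' }
  B → e: FIRST = { 'e' }
Productions for D:
  D → D d A: FIRST = { 'd' }
  D → A: FIRST = { ε }
A has only one production, so no FIRST/FIRST conflict is possible there.

Conflict for B: B → c D B and B → c B
  Overlap: { 'c' }

Answer: Yes. B → c D B / B → c B on { 'c' }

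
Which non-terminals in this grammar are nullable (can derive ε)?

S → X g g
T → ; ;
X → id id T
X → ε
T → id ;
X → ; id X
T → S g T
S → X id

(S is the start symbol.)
A non-terminal is nullable if it can derive ε (the empty string): either it has an ε-production, or it has a production whose right-hand side consists entirely of nullable non-terminals.

ε-productions: X → ε
So X is immediately nullable.
No further non-terminal can be added: every production for the remaining non-terminals contains a terminal or a non-nullable non-terminal.
Nullable = { 'X' }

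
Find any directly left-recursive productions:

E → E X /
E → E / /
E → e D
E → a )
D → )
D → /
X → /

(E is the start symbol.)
Direct left recursion occurs when N → N α for some non-terminal N (the right-hand side begins with the left-hand side itself).

E → E X /: LEFT RECURSIVE (starts with E)
E → E / /: LEFT RECURSIVE (starts with E)
E → e D: starts with e
E → a ): starts with a
D → ): starts with ')'
D → /: starts with '/'
X → /: starts with '/'

The grammar has direct left recursion on: E.

Answer: Yes, E is left-recursive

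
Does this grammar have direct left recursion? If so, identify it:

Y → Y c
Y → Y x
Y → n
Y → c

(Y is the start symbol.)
Yes, Y is left-recursive

Direct left recursion occurs when N → N α for some non-terminal N (the right-hand side begins with the left-hand side itself).

Y → Y c: LEFT RECURSIVE (starts with Y)
Y → Y x: LEFT RECURSIVE (starts with Y)
Y → n: starts with n
Y → c: starts with c

The grammar has direct left recursion on: Y.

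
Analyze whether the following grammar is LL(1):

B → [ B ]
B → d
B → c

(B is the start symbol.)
A grammar is LL(1) if for each non-terminal N with multiple productions, the predict sets of those productions are pairwise disjoint, where PREDICT(N → α) = (FIRST(α) \ {ε}) ∪ (FOLLOW(N) if α ⇒* ε).

For B:
  PREDICT(B → '[' B ']') = { '[' }
  PREDICT(B → d) = { 'd' }
  PREDICT(B → c) = { 'c' }

All predict sets are disjoint. The grammar IS LL(1).

Answer: Yes, the grammar is LL(1).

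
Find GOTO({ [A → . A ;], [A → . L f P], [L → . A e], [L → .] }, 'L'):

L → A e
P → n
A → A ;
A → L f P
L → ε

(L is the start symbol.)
{ [A → L . f P] }

GOTO(I, 'L') = CLOSURE({ [A → αX.β] : [A → α.Xβ] ∈ I, X = 'L' })

Items with dot before 'L', with the dot advanced:
  [A → . L f P] → [A → L . f P]
Closure adds nothing (no advanced item has the dot before a non-terminal).

GOTO = { [A → L . f P] }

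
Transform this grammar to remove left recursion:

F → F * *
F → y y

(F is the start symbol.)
F → y y F'
F' → * * F'
F' → ε

F is directly left-recursive. The standard transformation for
  A → A α₁ | ... | A α_m | β₁ | ... | β_n
is
  A  → β₁ A' | ... | β_n A'
  A' → α₁ A' | ... | α_m A' | ε

F → y y becomes F → y y F'
F → F * * becomes F' → * * F'
Add F' → ε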